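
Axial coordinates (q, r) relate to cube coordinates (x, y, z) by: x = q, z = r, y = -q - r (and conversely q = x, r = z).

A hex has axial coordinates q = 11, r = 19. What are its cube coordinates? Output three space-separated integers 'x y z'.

x = q = 11
z = r = 19
y = -x - z = -(11) - (19) = -30

Answer: 11 -30 19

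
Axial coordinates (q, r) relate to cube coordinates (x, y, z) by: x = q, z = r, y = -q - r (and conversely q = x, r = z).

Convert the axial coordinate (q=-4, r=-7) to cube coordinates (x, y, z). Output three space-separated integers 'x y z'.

x = q = -4
z = r = -7
y = -x - z = -(-4) - (-7) = 11

Answer: -4 11 -7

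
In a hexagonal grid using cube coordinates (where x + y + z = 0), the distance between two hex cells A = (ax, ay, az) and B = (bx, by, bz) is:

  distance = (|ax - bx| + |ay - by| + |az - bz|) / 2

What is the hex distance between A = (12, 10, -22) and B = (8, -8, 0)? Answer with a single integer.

|ax - bx| = |12 - 8| = 4
|ay - by| = |10 - (-8)| = 18
|az - bz| = |-22 - 0| = 22
distance = (4 + 18 + 22) / 2 = 44 / 2 = 22

Answer: 22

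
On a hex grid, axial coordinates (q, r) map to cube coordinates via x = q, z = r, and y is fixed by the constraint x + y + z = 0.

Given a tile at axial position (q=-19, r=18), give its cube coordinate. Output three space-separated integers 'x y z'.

Answer: -19 1 18

Derivation:
x = q = -19
z = r = 18
y = -x - z = -(-19) - (18) = 1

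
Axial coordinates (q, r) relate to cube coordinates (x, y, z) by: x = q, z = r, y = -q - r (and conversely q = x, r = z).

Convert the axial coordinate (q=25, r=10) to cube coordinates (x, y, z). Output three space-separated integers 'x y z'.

Answer: 25 -35 10

Derivation:
x = q = 25
z = r = 10
y = -x - z = -(25) - (10) = -35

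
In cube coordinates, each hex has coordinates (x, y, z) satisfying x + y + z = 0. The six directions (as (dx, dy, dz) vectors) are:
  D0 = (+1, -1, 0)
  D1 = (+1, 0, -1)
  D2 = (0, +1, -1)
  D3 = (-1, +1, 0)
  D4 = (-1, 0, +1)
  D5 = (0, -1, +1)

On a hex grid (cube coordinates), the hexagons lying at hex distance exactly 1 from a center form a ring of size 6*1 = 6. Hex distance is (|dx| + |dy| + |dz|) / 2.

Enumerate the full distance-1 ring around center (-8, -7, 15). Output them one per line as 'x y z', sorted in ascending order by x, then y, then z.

Answer: -9 -7 16
-9 -6 15
-8 -8 16
-8 -6 14
-7 -8 15
-7 -7 14

Derivation:
Walk ring at distance 1 from (-8, -7, 15):
Start at center + D4*1 = (-9, -7, 16)
  hex 0: (-9, -7, 16)
  hex 1: (-8, -8, 16)
  hex 2: (-7, -8, 15)
  hex 3: (-7, -7, 14)
  hex 4: (-8, -6, 14)
  hex 5: (-9, -6, 15)
Sorted: 6 hexes.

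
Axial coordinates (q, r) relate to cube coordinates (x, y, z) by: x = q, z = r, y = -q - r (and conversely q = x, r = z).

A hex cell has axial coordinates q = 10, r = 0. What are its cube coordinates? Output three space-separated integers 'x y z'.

Answer: 10 -10 0

Derivation:
x = q = 10
z = r = 0
y = -x - z = -(10) - (0) = -10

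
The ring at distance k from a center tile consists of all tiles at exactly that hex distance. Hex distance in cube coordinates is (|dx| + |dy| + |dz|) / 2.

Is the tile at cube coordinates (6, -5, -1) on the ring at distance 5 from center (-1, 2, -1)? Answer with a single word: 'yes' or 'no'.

|px - cx| = |6 - (-1)| = 7
|py - cy| = |-5 - 2| = 7
|pz - cz| = |-1 - (-1)| = 0
distance = (7+7+0)/2 = 14/2 = 7
radius = 5; distance != radius -> no

Answer: no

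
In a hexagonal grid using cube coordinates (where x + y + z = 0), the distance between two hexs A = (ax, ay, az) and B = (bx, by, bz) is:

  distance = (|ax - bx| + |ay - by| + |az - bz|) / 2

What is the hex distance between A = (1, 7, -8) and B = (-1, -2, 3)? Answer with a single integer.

|ax - bx| = |1 - (-1)| = 2
|ay - by| = |7 - (-2)| = 9
|az - bz| = |-8 - 3| = 11
distance = (2 + 9 + 11) / 2 = 22 / 2 = 11

Answer: 11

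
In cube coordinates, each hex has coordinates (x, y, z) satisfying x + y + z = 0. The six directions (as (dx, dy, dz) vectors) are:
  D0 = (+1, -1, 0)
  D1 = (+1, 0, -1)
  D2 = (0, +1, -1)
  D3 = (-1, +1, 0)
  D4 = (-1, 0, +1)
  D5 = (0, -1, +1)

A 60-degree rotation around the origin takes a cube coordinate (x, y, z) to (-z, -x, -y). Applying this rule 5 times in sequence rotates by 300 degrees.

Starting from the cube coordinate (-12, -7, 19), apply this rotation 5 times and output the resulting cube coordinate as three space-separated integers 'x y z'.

Start: (-12, -7, 19)
Step 1: (-12, -7, 19) -> (-(19), -(-12), -(-7)) = (-19, 12, 7)
Step 2: (-19, 12, 7) -> (-(7), -(-19), -(12)) = (-7, 19, -12)
Step 3: (-7, 19, -12) -> (-(-12), -(-7), -(19)) = (12, 7, -19)
Step 4: (12, 7, -19) -> (-(-19), -(12), -(7)) = (19, -12, -7)
Step 5: (19, -12, -7) -> (-(-7), -(19), -(-12)) = (7, -19, 12)

Answer: 7 -19 12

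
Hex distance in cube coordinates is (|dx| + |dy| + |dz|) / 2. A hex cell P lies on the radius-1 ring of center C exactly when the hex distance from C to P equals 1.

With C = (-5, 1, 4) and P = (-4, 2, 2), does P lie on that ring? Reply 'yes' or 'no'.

|px - cx| = |-4 - (-5)| = 1
|py - cy| = |2 - 1| = 1
|pz - cz| = |2 - 4| = 2
distance = (1+1+2)/2 = 4/2 = 2
radius = 1; distance != radius -> no

Answer: no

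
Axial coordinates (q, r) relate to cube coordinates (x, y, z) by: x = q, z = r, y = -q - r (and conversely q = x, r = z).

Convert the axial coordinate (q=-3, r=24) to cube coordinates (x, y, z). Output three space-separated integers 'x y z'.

x = q = -3
z = r = 24
y = -x - z = -(-3) - (24) = -21

Answer: -3 -21 24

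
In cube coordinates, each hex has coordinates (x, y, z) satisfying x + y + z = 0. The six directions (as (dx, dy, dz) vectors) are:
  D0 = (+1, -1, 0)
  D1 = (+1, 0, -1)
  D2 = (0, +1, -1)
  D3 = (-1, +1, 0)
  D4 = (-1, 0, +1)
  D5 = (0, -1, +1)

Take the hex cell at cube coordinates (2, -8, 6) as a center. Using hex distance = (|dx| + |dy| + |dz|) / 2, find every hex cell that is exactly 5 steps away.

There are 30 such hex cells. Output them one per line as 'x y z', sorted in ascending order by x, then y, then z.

Answer: -3 -8 11
-3 -7 10
-3 -6 9
-3 -5 8
-3 -4 7
-3 -3 6
-2 -9 11
-2 -3 5
-1 -10 11
-1 -3 4
0 -11 11
0 -3 3
1 -12 11
1 -3 2
2 -13 11
2 -3 1
3 -13 10
3 -4 1
4 -13 9
4 -5 1
5 -13 8
5 -6 1
6 -13 7
6 -7 1
7 -13 6
7 -12 5
7 -11 4
7 -10 3
7 -9 2
7 -8 1

Derivation:
Walk ring at distance 5 from (2, -8, 6):
Start at center + D4*5 = (-3, -8, 11)
  hex 0: (-3, -8, 11)
  hex 1: (-2, -9, 11)
  hex 2: (-1, -10, 11)
  hex 3: (0, -11, 11)
  hex 4: (1, -12, 11)
  hex 5: (2, -13, 11)
  hex 6: (3, -13, 10)
  hex 7: (4, -13, 9)
  hex 8: (5, -13, 8)
  hex 9: (6, -13, 7)
  hex 10: (7, -13, 6)
  hex 11: (7, -12, 5)
  hex 12: (7, -11, 4)
  hex 13: (7, -10, 3)
  hex 14: (7, -9, 2)
  hex 15: (7, -8, 1)
  hex 16: (6, -7, 1)
  hex 17: (5, -6, 1)
  hex 18: (4, -5, 1)
  hex 19: (3, -4, 1)
  hex 20: (2, -3, 1)
  hex 21: (1, -3, 2)
  hex 22: (0, -3, 3)
  hex 23: (-1, -3, 4)
  hex 24: (-2, -3, 5)
  hex 25: (-3, -3, 6)
  hex 26: (-3, -4, 7)
  hex 27: (-3, -5, 8)
  hex 28: (-3, -6, 9)
  hex 29: (-3, -7, 10)
Sorted: 30 hexes.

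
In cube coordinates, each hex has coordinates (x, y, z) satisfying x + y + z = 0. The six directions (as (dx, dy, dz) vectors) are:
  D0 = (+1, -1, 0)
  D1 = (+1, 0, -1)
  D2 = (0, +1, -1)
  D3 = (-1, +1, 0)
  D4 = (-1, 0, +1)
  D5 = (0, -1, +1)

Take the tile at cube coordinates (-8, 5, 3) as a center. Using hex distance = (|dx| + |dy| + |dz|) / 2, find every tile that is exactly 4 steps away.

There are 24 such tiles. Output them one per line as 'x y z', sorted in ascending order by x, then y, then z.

Walk ring at distance 4 from (-8, 5, 3):
Start at center + D4*4 = (-12, 5, 7)
  hex 0: (-12, 5, 7)
  hex 1: (-11, 4, 7)
  hex 2: (-10, 3, 7)
  hex 3: (-9, 2, 7)
  hex 4: (-8, 1, 7)
  hex 5: (-7, 1, 6)
  hex 6: (-6, 1, 5)
  hex 7: (-5, 1, 4)
  hex 8: (-4, 1, 3)
  hex 9: (-4, 2, 2)
  hex 10: (-4, 3, 1)
  hex 11: (-4, 4, 0)
  hex 12: (-4, 5, -1)
  hex 13: (-5, 6, -1)
  hex 14: (-6, 7, -1)
  hex 15: (-7, 8, -1)
  hex 16: (-8, 9, -1)
  hex 17: (-9, 9, 0)
  hex 18: (-10, 9, 1)
  hex 19: (-11, 9, 2)
  hex 20: (-12, 9, 3)
  hex 21: (-12, 8, 4)
  hex 22: (-12, 7, 5)
  hex 23: (-12, 6, 6)
Sorted: 24 hexes.

Answer: -12 5 7
-12 6 6
-12 7 5
-12 8 4
-12 9 3
-11 4 7
-11 9 2
-10 3 7
-10 9 1
-9 2 7
-9 9 0
-8 1 7
-8 9 -1
-7 1 6
-7 8 -1
-6 1 5
-6 7 -1
-5 1 4
-5 6 -1
-4 1 3
-4 2 2
-4 3 1
-4 4 0
-4 5 -1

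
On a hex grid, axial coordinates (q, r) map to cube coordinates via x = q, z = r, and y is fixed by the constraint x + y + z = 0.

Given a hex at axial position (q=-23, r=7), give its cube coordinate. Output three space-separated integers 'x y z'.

Answer: -23 16 7

Derivation:
x = q = -23
z = r = 7
y = -x - z = -(-23) - (7) = 16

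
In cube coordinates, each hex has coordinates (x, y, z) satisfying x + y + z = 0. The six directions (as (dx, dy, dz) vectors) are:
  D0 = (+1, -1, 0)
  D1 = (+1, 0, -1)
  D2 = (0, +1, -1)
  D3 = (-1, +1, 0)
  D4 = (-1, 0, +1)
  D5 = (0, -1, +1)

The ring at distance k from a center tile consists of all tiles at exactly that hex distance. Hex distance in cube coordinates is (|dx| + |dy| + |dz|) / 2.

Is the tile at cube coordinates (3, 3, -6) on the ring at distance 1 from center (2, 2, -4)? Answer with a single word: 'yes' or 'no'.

Answer: no

Derivation:
|px - cx| = |3 - 2| = 1
|py - cy| = |3 - 2| = 1
|pz - cz| = |-6 - (-4)| = 2
distance = (1+1+2)/2 = 4/2 = 2
radius = 1; distance != radius -> no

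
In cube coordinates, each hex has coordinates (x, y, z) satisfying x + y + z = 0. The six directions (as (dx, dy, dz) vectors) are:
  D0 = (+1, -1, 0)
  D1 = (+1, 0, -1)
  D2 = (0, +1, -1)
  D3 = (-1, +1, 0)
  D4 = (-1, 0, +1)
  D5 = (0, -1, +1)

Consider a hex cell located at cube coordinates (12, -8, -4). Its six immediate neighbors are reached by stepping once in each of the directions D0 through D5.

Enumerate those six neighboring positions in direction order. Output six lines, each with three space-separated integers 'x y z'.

Center: (12, -8, -4). Add each direction:
  D0: (12, -8, -4) + (1, -1, 0) = (13, -9, -4)
  D1: (12, -8, -4) + (1, 0, -1) = (13, -8, -5)
  D2: (12, -8, -4) + (0, 1, -1) = (12, -7, -5)
  D3: (12, -8, -4) + (-1, 1, 0) = (11, -7, -4)
  D4: (12, -8, -4) + (-1, 0, 1) = (11, -8, -3)
  D5: (12, -8, -4) + (0, -1, 1) = (12, -9, -3)

Answer: 13 -9 -4
13 -8 -5
12 -7 -5
11 -7 -4
11 -8 -3
12 -9 -3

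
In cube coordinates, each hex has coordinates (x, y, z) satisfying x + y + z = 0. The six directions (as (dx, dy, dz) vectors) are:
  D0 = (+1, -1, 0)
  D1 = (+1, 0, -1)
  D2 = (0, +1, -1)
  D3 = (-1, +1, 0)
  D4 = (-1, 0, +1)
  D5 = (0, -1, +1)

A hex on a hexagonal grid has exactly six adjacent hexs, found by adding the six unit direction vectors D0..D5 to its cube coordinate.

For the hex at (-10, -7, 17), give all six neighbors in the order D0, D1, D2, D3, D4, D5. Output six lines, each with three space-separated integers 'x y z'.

Answer: -9 -8 17
-9 -7 16
-10 -6 16
-11 -6 17
-11 -7 18
-10 -8 18

Derivation:
Center: (-10, -7, 17). Add each direction:
  D0: (-10, -7, 17) + (1, -1, 0) = (-9, -8, 17)
  D1: (-10, -7, 17) + (1, 0, -1) = (-9, -7, 16)
  D2: (-10, -7, 17) + (0, 1, -1) = (-10, -6, 16)
  D3: (-10, -7, 17) + (-1, 1, 0) = (-11, -6, 17)
  D4: (-10, -7, 17) + (-1, 0, 1) = (-11, -7, 18)
  D5: (-10, -7, 17) + (0, -1, 1) = (-10, -8, 18)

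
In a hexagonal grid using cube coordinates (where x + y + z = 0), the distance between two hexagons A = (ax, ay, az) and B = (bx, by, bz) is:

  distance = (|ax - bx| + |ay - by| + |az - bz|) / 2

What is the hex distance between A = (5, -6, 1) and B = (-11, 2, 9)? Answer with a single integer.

Answer: 16

Derivation:
|ax - bx| = |5 - (-11)| = 16
|ay - by| = |-6 - 2| = 8
|az - bz| = |1 - 9| = 8
distance = (16 + 8 + 8) / 2 = 32 / 2 = 16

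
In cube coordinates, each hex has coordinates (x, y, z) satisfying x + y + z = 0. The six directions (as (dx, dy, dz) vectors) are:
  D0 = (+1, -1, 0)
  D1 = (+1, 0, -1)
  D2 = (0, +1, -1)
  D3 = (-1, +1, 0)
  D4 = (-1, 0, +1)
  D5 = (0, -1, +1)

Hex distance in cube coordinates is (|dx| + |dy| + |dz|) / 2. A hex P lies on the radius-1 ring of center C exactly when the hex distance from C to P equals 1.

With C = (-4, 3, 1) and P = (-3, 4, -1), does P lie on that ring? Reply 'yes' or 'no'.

Answer: no

Derivation:
|px - cx| = |-3 - (-4)| = 1
|py - cy| = |4 - 3| = 1
|pz - cz| = |-1 - 1| = 2
distance = (1+1+2)/2 = 4/2 = 2
radius = 1; distance != radius -> no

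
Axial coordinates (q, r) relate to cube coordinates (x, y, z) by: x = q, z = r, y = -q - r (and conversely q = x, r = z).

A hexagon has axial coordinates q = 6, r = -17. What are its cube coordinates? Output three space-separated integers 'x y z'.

Answer: 6 11 -17

Derivation:
x = q = 6
z = r = -17
y = -x - z = -(6) - (-17) = 11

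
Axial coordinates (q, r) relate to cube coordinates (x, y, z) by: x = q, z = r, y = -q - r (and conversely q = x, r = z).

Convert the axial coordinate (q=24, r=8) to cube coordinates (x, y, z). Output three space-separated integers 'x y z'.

x = q = 24
z = r = 8
y = -x - z = -(24) - (8) = -32

Answer: 24 -32 8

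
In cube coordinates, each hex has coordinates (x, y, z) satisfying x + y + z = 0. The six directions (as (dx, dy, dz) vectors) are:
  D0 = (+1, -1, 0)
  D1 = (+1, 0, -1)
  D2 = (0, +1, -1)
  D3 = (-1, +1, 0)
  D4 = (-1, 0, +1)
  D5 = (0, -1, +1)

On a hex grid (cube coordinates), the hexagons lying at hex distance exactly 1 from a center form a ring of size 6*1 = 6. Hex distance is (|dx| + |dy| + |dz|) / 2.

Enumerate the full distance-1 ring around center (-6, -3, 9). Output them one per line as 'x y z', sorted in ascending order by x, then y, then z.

Answer: -7 -3 10
-7 -2 9
-6 -4 10
-6 -2 8
-5 -4 9
-5 -3 8

Derivation:
Walk ring at distance 1 from (-6, -3, 9):
Start at center + D4*1 = (-7, -3, 10)
  hex 0: (-7, -3, 10)
  hex 1: (-6, -4, 10)
  hex 2: (-5, -4, 9)
  hex 3: (-5, -3, 8)
  hex 4: (-6, -2, 8)
  hex 5: (-7, -2, 9)
Sorted: 6 hexes.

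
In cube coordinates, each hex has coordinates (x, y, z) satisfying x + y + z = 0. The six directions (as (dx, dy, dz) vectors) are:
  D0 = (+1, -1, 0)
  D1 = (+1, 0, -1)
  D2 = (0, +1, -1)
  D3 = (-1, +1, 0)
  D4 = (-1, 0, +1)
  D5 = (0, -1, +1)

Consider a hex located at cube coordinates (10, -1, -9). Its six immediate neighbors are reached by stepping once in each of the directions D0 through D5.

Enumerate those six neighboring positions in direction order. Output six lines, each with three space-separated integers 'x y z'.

Answer: 11 -2 -9
11 -1 -10
10 0 -10
9 0 -9
9 -1 -8
10 -2 -8

Derivation:
Center: (10, -1, -9). Add each direction:
  D0: (10, -1, -9) + (1, -1, 0) = (11, -2, -9)
  D1: (10, -1, -9) + (1, 0, -1) = (11, -1, -10)
  D2: (10, -1, -9) + (0, 1, -1) = (10, 0, -10)
  D3: (10, -1, -9) + (-1, 1, 0) = (9, 0, -9)
  D4: (10, -1, -9) + (-1, 0, 1) = (9, -1, -8)
  D5: (10, -1, -9) + (0, -1, 1) = (10, -2, -8)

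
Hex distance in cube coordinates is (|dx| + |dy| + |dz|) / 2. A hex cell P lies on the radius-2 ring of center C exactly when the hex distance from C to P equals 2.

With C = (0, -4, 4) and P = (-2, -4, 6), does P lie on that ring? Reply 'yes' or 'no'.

Answer: yes

Derivation:
|px - cx| = |-2 - 0| = 2
|py - cy| = |-4 - (-4)| = 0
|pz - cz| = |6 - 4| = 2
distance = (2+0+2)/2 = 4/2 = 2
radius = 2; distance == radius -> yes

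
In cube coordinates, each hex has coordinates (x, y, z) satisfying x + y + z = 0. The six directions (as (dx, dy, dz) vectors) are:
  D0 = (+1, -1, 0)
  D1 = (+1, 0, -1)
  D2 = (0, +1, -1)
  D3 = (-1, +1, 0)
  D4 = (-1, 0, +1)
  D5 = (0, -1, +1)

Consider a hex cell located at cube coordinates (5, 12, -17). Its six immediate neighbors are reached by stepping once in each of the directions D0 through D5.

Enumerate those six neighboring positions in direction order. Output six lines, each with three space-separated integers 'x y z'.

Answer: 6 11 -17
6 12 -18
5 13 -18
4 13 -17
4 12 -16
5 11 -16

Derivation:
Center: (5, 12, -17). Add each direction:
  D0: (5, 12, -17) + (1, -1, 0) = (6, 11, -17)
  D1: (5, 12, -17) + (1, 0, -1) = (6, 12, -18)
  D2: (5, 12, -17) + (0, 1, -1) = (5, 13, -18)
  D3: (5, 12, -17) + (-1, 1, 0) = (4, 13, -17)
  D4: (5, 12, -17) + (-1, 0, 1) = (4, 12, -16)
  D5: (5, 12, -17) + (0, -1, 1) = (5, 11, -16)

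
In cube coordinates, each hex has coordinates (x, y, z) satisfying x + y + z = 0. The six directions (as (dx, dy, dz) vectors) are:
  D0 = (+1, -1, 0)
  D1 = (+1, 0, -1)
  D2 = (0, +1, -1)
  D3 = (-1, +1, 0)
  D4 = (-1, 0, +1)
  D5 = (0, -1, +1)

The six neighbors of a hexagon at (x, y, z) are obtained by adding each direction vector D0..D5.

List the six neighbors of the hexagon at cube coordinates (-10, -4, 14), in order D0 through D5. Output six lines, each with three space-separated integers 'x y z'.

Center: (-10, -4, 14). Add each direction:
  D0: (-10, -4, 14) + (1, -1, 0) = (-9, -5, 14)
  D1: (-10, -4, 14) + (1, 0, -1) = (-9, -4, 13)
  D2: (-10, -4, 14) + (0, 1, -1) = (-10, -3, 13)
  D3: (-10, -4, 14) + (-1, 1, 0) = (-11, -3, 14)
  D4: (-10, -4, 14) + (-1, 0, 1) = (-11, -4, 15)
  D5: (-10, -4, 14) + (0, -1, 1) = (-10, -5, 15)

Answer: -9 -5 14
-9 -4 13
-10 -3 13
-11 -3 14
-11 -4 15
-10 -5 15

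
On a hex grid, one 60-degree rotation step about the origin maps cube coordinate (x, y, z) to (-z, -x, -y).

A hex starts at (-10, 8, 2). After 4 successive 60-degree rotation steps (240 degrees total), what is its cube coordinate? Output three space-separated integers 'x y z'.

Answer: 2 -10 8

Derivation:
Start: (-10, 8, 2)
Step 1: (-10, 8, 2) -> (-(2), -(-10), -(8)) = (-2, 10, -8)
Step 2: (-2, 10, -8) -> (-(-8), -(-2), -(10)) = (8, 2, -10)
Step 3: (8, 2, -10) -> (-(-10), -(8), -(2)) = (10, -8, -2)
Step 4: (10, -8, -2) -> (-(-2), -(10), -(-8)) = (2, -10, 8)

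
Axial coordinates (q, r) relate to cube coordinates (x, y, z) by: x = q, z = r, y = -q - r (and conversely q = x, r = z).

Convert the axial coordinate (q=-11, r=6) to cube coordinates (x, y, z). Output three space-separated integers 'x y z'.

Answer: -11 5 6

Derivation:
x = q = -11
z = r = 6
y = -x - z = -(-11) - (6) = 5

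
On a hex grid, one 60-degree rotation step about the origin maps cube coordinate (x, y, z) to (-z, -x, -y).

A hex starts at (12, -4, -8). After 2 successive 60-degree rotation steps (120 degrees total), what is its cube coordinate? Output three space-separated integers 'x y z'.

Answer: -4 -8 12

Derivation:
Start: (12, -4, -8)
Step 1: (12, -4, -8) -> (-(-8), -(12), -(-4)) = (8, -12, 4)
Step 2: (8, -12, 4) -> (-(4), -(8), -(-12)) = (-4, -8, 12)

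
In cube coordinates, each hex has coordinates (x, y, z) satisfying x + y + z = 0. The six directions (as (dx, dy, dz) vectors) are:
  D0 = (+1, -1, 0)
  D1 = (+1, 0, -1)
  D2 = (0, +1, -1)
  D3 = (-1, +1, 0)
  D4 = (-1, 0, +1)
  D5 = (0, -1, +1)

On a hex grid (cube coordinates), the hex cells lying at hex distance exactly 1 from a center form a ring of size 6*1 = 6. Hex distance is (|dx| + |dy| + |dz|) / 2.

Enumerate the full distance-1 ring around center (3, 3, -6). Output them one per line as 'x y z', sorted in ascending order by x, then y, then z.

Answer: 2 3 -5
2 4 -6
3 2 -5
3 4 -7
4 2 -6
4 3 -7

Derivation:
Walk ring at distance 1 from (3, 3, -6):
Start at center + D4*1 = (2, 3, -5)
  hex 0: (2, 3, -5)
  hex 1: (3, 2, -5)
  hex 2: (4, 2, -6)
  hex 3: (4, 3, -7)
  hex 4: (3, 4, -7)
  hex 5: (2, 4, -6)
Sorted: 6 hexes.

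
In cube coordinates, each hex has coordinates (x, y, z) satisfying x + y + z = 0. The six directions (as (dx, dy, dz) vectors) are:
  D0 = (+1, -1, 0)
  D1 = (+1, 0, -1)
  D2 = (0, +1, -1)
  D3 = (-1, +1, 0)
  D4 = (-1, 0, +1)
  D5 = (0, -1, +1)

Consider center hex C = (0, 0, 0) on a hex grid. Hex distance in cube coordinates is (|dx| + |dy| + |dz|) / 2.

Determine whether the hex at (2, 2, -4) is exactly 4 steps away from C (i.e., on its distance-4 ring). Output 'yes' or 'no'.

Answer: yes

Derivation:
|px - cx| = |2 - 0| = 2
|py - cy| = |2 - 0| = 2
|pz - cz| = |-4 - 0| = 4
distance = (2+2+4)/2 = 8/2 = 4
radius = 4; distance == radius -> yes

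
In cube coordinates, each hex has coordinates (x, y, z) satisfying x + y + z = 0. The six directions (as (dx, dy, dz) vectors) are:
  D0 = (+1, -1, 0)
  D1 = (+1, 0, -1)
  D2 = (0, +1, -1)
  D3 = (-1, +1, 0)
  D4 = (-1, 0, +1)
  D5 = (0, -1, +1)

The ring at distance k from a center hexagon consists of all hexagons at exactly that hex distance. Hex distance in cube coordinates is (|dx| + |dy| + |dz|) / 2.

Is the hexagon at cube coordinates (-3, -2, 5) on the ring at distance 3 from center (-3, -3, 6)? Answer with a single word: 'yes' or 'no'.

|px - cx| = |-3 - (-3)| = 0
|py - cy| = |-2 - (-3)| = 1
|pz - cz| = |5 - 6| = 1
distance = (0+1+1)/2 = 2/2 = 1
radius = 3; distance != radius -> no

Answer: no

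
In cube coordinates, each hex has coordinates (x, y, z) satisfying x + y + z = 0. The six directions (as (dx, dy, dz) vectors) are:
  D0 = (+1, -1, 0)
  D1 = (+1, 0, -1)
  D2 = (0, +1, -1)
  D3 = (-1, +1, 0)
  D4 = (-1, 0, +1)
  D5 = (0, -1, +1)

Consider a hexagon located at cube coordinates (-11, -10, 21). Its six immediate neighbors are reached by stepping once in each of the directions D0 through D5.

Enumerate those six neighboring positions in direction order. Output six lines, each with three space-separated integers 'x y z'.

Center: (-11, -10, 21). Add each direction:
  D0: (-11, -10, 21) + (1, -1, 0) = (-10, -11, 21)
  D1: (-11, -10, 21) + (1, 0, -1) = (-10, -10, 20)
  D2: (-11, -10, 21) + (0, 1, -1) = (-11, -9, 20)
  D3: (-11, -10, 21) + (-1, 1, 0) = (-12, -9, 21)
  D4: (-11, -10, 21) + (-1, 0, 1) = (-12, -10, 22)
  D5: (-11, -10, 21) + (0, -1, 1) = (-11, -11, 22)

Answer: -10 -11 21
-10 -10 20
-11 -9 20
-12 -9 21
-12 -10 22
-11 -11 22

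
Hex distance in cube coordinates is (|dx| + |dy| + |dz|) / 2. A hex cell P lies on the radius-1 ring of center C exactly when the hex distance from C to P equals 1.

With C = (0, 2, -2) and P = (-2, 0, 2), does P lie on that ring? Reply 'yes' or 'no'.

|px - cx| = |-2 - 0| = 2
|py - cy| = |0 - 2| = 2
|pz - cz| = |2 - (-2)| = 4
distance = (2+2+4)/2 = 8/2 = 4
radius = 1; distance != radius -> no

Answer: no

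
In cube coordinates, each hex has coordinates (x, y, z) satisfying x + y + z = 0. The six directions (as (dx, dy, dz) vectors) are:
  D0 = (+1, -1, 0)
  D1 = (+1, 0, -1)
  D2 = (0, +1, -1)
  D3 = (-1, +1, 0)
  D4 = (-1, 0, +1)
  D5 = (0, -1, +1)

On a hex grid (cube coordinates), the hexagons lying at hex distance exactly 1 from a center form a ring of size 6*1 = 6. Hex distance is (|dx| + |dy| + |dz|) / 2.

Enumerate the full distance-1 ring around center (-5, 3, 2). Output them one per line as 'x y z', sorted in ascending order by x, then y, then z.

Walk ring at distance 1 from (-5, 3, 2):
Start at center + D4*1 = (-6, 3, 3)
  hex 0: (-6, 3, 3)
  hex 1: (-5, 2, 3)
  hex 2: (-4, 2, 2)
  hex 3: (-4, 3, 1)
  hex 4: (-5, 4, 1)
  hex 5: (-6, 4, 2)
Sorted: 6 hexes.

Answer: -6 3 3
-6 4 2
-5 2 3
-5 4 1
-4 2 2
-4 3 1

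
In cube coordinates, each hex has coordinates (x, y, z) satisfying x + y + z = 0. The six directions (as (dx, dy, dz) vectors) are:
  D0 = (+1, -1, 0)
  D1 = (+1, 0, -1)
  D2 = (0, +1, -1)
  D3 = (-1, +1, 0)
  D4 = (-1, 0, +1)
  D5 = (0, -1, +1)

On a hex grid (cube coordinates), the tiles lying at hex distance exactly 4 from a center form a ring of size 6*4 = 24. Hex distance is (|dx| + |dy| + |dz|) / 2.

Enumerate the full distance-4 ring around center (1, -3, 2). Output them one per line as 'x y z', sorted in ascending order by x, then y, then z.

Answer: -3 -3 6
-3 -2 5
-3 -1 4
-3 0 3
-3 1 2
-2 -4 6
-2 1 1
-1 -5 6
-1 1 0
0 -6 6
0 1 -1
1 -7 6
1 1 -2
2 -7 5
2 0 -2
3 -7 4
3 -1 -2
4 -7 3
4 -2 -2
5 -7 2
5 -6 1
5 -5 0
5 -4 -1
5 -3 -2

Derivation:
Walk ring at distance 4 from (1, -3, 2):
Start at center + D4*4 = (-3, -3, 6)
  hex 0: (-3, -3, 6)
  hex 1: (-2, -4, 6)
  hex 2: (-1, -5, 6)
  hex 3: (0, -6, 6)
  hex 4: (1, -7, 6)
  hex 5: (2, -7, 5)
  hex 6: (3, -7, 4)
  hex 7: (4, -7, 3)
  hex 8: (5, -7, 2)
  hex 9: (5, -6, 1)
  hex 10: (5, -5, 0)
  hex 11: (5, -4, -1)
  hex 12: (5, -3, -2)
  hex 13: (4, -2, -2)
  hex 14: (3, -1, -2)
  hex 15: (2, 0, -2)
  hex 16: (1, 1, -2)
  hex 17: (0, 1, -1)
  hex 18: (-1, 1, 0)
  hex 19: (-2, 1, 1)
  hex 20: (-3, 1, 2)
  hex 21: (-3, 0, 3)
  hex 22: (-3, -1, 4)
  hex 23: (-3, -2, 5)
Sorted: 24 hexes.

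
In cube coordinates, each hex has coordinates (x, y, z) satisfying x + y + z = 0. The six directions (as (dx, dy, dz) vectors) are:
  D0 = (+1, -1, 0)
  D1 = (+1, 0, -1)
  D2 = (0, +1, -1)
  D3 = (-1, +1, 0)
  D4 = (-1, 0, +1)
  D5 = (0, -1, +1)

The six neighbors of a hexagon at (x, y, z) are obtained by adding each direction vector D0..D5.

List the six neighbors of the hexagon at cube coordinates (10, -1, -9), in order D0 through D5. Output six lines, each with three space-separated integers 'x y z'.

Center: (10, -1, -9). Add each direction:
  D0: (10, -1, -9) + (1, -1, 0) = (11, -2, -9)
  D1: (10, -1, -9) + (1, 0, -1) = (11, -1, -10)
  D2: (10, -1, -9) + (0, 1, -1) = (10, 0, -10)
  D3: (10, -1, -9) + (-1, 1, 0) = (9, 0, -9)
  D4: (10, -1, -9) + (-1, 0, 1) = (9, -1, -8)
  D5: (10, -1, -9) + (0, -1, 1) = (10, -2, -8)

Answer: 11 -2 -9
11 -1 -10
10 0 -10
9 0 -9
9 -1 -8
10 -2 -8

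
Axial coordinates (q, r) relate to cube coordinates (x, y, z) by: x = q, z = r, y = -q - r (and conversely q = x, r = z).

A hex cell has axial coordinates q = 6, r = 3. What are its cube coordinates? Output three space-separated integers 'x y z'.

Answer: 6 -9 3

Derivation:
x = q = 6
z = r = 3
y = -x - z = -(6) - (3) = -9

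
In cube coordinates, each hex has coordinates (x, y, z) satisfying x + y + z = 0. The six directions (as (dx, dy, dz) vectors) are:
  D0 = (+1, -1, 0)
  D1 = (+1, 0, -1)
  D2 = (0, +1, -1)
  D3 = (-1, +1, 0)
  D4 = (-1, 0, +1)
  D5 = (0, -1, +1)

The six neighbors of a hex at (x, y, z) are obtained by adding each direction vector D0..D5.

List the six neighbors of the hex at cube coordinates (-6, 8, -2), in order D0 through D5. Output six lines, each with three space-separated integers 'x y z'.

Center: (-6, 8, -2). Add each direction:
  D0: (-6, 8, -2) + (1, -1, 0) = (-5, 7, -2)
  D1: (-6, 8, -2) + (1, 0, -1) = (-5, 8, -3)
  D2: (-6, 8, -2) + (0, 1, -1) = (-6, 9, -3)
  D3: (-6, 8, -2) + (-1, 1, 0) = (-7, 9, -2)
  D4: (-6, 8, -2) + (-1, 0, 1) = (-7, 8, -1)
  D5: (-6, 8, -2) + (0, -1, 1) = (-6, 7, -1)

Answer: -5 7 -2
-5 8 -3
-6 9 -3
-7 9 -2
-7 8 -1
-6 7 -1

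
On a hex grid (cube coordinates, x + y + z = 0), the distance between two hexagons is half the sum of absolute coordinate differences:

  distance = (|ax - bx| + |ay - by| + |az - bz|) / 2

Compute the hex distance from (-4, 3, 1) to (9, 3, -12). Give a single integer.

|ax - bx| = |-4 - 9| = 13
|ay - by| = |3 - 3| = 0
|az - bz| = |1 - (-12)| = 13
distance = (13 + 0 + 13) / 2 = 26 / 2 = 13

Answer: 13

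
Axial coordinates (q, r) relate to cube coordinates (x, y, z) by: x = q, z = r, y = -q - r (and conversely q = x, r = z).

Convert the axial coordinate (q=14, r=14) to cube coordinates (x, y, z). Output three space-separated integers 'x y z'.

x = q = 14
z = r = 14
y = -x - z = -(14) - (14) = -28

Answer: 14 -28 14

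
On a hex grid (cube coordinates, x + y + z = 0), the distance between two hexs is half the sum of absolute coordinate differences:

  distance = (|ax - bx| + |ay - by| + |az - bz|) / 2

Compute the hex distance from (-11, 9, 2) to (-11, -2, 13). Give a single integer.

|ax - bx| = |-11 - (-11)| = 0
|ay - by| = |9 - (-2)| = 11
|az - bz| = |2 - 13| = 11
distance = (0 + 11 + 11) / 2 = 22 / 2 = 11

Answer: 11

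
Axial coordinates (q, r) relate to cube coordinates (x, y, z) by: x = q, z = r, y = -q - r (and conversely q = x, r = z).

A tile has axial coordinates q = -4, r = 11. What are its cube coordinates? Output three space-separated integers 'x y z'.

Answer: -4 -7 11

Derivation:
x = q = -4
z = r = 11
y = -x - z = -(-4) - (11) = -7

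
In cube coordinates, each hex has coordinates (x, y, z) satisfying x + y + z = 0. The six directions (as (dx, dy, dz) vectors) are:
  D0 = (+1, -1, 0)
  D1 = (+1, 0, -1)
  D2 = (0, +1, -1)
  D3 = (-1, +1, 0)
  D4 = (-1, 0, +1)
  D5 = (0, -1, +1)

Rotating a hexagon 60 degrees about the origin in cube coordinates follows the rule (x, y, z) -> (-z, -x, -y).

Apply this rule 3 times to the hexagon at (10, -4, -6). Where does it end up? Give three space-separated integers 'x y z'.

Start: (10, -4, -6)
Step 1: (10, -4, -6) -> (-(-6), -(10), -(-4)) = (6, -10, 4)
Step 2: (6, -10, 4) -> (-(4), -(6), -(-10)) = (-4, -6, 10)
Step 3: (-4, -6, 10) -> (-(10), -(-4), -(-6)) = (-10, 4, 6)

Answer: -10 4 6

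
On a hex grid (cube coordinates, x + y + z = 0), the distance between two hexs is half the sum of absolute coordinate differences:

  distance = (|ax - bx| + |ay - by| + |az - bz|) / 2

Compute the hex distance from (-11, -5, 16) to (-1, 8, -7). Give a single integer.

|ax - bx| = |-11 - (-1)| = 10
|ay - by| = |-5 - 8| = 13
|az - bz| = |16 - (-7)| = 23
distance = (10 + 13 + 23) / 2 = 46 / 2 = 23

Answer: 23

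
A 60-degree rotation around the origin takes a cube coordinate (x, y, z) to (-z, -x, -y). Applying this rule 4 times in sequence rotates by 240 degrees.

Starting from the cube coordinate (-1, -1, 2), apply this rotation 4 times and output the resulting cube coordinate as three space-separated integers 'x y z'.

Start: (-1, -1, 2)
Step 1: (-1, -1, 2) -> (-(2), -(-1), -(-1)) = (-2, 1, 1)
Step 2: (-2, 1, 1) -> (-(1), -(-2), -(1)) = (-1, 2, -1)
Step 3: (-1, 2, -1) -> (-(-1), -(-1), -(2)) = (1, 1, -2)
Step 4: (1, 1, -2) -> (-(-2), -(1), -(1)) = (2, -1, -1)

Answer: 2 -1 -1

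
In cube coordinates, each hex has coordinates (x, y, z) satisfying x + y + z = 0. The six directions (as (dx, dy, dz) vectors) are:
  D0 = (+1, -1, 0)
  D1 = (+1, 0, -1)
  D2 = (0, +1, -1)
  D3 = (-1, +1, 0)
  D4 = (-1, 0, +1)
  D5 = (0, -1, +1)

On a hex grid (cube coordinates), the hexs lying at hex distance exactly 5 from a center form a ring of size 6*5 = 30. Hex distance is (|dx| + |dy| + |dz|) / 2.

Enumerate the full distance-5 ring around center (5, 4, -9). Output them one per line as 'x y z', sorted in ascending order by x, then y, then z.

Answer: 0 4 -4
0 5 -5
0 6 -6
0 7 -7
0 8 -8
0 9 -9
1 3 -4
1 9 -10
2 2 -4
2 9 -11
3 1 -4
3 9 -12
4 0 -4
4 9 -13
5 -1 -4
5 9 -14
6 -1 -5
6 8 -14
7 -1 -6
7 7 -14
8 -1 -7
8 6 -14
9 -1 -8
9 5 -14
10 -1 -9
10 0 -10
10 1 -11
10 2 -12
10 3 -13
10 4 -14

Derivation:
Walk ring at distance 5 from (5, 4, -9):
Start at center + D4*5 = (0, 4, -4)
  hex 0: (0, 4, -4)
  hex 1: (1, 3, -4)
  hex 2: (2, 2, -4)
  hex 3: (3, 1, -4)
  hex 4: (4, 0, -4)
  hex 5: (5, -1, -4)
  hex 6: (6, -1, -5)
  hex 7: (7, -1, -6)
  hex 8: (8, -1, -7)
  hex 9: (9, -1, -8)
  hex 10: (10, -1, -9)
  hex 11: (10, 0, -10)
  hex 12: (10, 1, -11)
  hex 13: (10, 2, -12)
  hex 14: (10, 3, -13)
  hex 15: (10, 4, -14)
  hex 16: (9, 5, -14)
  hex 17: (8, 6, -14)
  hex 18: (7, 7, -14)
  hex 19: (6, 8, -14)
  hex 20: (5, 9, -14)
  hex 21: (4, 9, -13)
  hex 22: (3, 9, -12)
  hex 23: (2, 9, -11)
  hex 24: (1, 9, -10)
  hex 25: (0, 9, -9)
  hex 26: (0, 8, -8)
  hex 27: (0, 7, -7)
  hex 28: (0, 6, -6)
  hex 29: (0, 5, -5)
Sorted: 30 hexes.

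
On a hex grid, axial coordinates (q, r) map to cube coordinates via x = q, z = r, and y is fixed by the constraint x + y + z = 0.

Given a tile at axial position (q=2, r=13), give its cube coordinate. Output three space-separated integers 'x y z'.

Answer: 2 -15 13

Derivation:
x = q = 2
z = r = 13
y = -x - z = -(2) - (13) = -15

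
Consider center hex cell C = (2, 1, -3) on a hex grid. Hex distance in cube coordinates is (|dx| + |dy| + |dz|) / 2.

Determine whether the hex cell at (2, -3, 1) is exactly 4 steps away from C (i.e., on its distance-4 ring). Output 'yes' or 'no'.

Answer: yes

Derivation:
|px - cx| = |2 - 2| = 0
|py - cy| = |-3 - 1| = 4
|pz - cz| = |1 - (-3)| = 4
distance = (0+4+4)/2 = 8/2 = 4
radius = 4; distance == radius -> yes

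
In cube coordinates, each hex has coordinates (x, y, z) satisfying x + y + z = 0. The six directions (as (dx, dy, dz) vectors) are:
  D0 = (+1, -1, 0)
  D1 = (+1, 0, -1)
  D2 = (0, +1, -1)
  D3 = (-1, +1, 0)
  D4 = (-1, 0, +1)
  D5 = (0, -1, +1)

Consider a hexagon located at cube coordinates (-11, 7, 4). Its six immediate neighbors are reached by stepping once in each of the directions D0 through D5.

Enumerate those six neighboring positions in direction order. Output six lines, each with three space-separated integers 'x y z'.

Answer: -10 6 4
-10 7 3
-11 8 3
-12 8 4
-12 7 5
-11 6 5

Derivation:
Center: (-11, 7, 4). Add each direction:
  D0: (-11, 7, 4) + (1, -1, 0) = (-10, 6, 4)
  D1: (-11, 7, 4) + (1, 0, -1) = (-10, 7, 3)
  D2: (-11, 7, 4) + (0, 1, -1) = (-11, 8, 3)
  D3: (-11, 7, 4) + (-1, 1, 0) = (-12, 8, 4)
  D4: (-11, 7, 4) + (-1, 0, 1) = (-12, 7, 5)
  D5: (-11, 7, 4) + (0, -1, 1) = (-11, 6, 5)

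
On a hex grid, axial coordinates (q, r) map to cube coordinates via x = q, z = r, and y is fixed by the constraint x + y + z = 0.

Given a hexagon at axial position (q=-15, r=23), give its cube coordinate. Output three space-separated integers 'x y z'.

x = q = -15
z = r = 23
y = -x - z = -(-15) - (23) = -8

Answer: -15 -8 23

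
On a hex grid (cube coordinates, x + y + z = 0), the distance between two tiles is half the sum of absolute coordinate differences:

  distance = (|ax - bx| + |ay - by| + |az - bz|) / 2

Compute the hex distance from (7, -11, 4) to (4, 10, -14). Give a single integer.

|ax - bx| = |7 - 4| = 3
|ay - by| = |-11 - 10| = 21
|az - bz| = |4 - (-14)| = 18
distance = (3 + 21 + 18) / 2 = 42 / 2 = 21

Answer: 21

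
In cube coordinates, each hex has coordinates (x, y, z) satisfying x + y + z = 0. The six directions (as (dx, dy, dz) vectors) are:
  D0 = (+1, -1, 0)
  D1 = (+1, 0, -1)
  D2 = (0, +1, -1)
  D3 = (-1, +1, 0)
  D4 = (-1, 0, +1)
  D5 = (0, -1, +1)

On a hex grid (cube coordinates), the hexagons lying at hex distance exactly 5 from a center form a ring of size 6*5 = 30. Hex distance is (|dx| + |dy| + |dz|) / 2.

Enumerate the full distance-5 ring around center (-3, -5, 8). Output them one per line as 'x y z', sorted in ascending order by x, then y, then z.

Answer: -8 -5 13
-8 -4 12
-8 -3 11
-8 -2 10
-8 -1 9
-8 0 8
-7 -6 13
-7 0 7
-6 -7 13
-6 0 6
-5 -8 13
-5 0 5
-4 -9 13
-4 0 4
-3 -10 13
-3 0 3
-2 -10 12
-2 -1 3
-1 -10 11
-1 -2 3
0 -10 10
0 -3 3
1 -10 9
1 -4 3
2 -10 8
2 -9 7
2 -8 6
2 -7 5
2 -6 4
2 -5 3

Derivation:
Walk ring at distance 5 from (-3, -5, 8):
Start at center + D4*5 = (-8, -5, 13)
  hex 0: (-8, -5, 13)
  hex 1: (-7, -6, 13)
  hex 2: (-6, -7, 13)
  hex 3: (-5, -8, 13)
  hex 4: (-4, -9, 13)
  hex 5: (-3, -10, 13)
  hex 6: (-2, -10, 12)
  hex 7: (-1, -10, 11)
  hex 8: (0, -10, 10)
  hex 9: (1, -10, 9)
  hex 10: (2, -10, 8)
  hex 11: (2, -9, 7)
  hex 12: (2, -8, 6)
  hex 13: (2, -7, 5)
  hex 14: (2, -6, 4)
  hex 15: (2, -5, 3)
  hex 16: (1, -4, 3)
  hex 17: (0, -3, 3)
  hex 18: (-1, -2, 3)
  hex 19: (-2, -1, 3)
  hex 20: (-3, 0, 3)
  hex 21: (-4, 0, 4)
  hex 22: (-5, 0, 5)
  hex 23: (-6, 0, 6)
  hex 24: (-7, 0, 7)
  hex 25: (-8, 0, 8)
  hex 26: (-8, -1, 9)
  hex 27: (-8, -2, 10)
  hex 28: (-8, -3, 11)
  hex 29: (-8, -4, 12)
Sorted: 30 hexes.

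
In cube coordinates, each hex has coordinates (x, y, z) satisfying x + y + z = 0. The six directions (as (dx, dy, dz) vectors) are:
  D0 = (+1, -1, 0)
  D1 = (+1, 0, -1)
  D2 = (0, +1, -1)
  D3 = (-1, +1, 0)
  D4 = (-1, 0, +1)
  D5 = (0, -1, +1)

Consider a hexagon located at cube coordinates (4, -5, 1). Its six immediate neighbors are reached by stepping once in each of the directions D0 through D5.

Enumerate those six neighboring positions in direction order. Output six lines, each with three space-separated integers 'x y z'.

Answer: 5 -6 1
5 -5 0
4 -4 0
3 -4 1
3 -5 2
4 -6 2

Derivation:
Center: (4, -5, 1). Add each direction:
  D0: (4, -5, 1) + (1, -1, 0) = (5, -6, 1)
  D1: (4, -5, 1) + (1, 0, -1) = (5, -5, 0)
  D2: (4, -5, 1) + (0, 1, -1) = (4, -4, 0)
  D3: (4, -5, 1) + (-1, 1, 0) = (3, -4, 1)
  D4: (4, -5, 1) + (-1, 0, 1) = (3, -5, 2)
  D5: (4, -5, 1) + (0, -1, 1) = (4, -6, 2)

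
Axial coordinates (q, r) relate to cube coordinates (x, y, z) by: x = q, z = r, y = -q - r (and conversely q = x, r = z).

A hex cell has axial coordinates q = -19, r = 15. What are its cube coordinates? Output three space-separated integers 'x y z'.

x = q = -19
z = r = 15
y = -x - z = -(-19) - (15) = 4

Answer: -19 4 15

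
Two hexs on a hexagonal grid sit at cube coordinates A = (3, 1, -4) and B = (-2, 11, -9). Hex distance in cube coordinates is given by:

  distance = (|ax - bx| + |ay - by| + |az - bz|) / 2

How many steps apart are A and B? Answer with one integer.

Answer: 10

Derivation:
|ax - bx| = |3 - (-2)| = 5
|ay - by| = |1 - 11| = 10
|az - bz| = |-4 - (-9)| = 5
distance = (5 + 10 + 5) / 2 = 20 / 2 = 10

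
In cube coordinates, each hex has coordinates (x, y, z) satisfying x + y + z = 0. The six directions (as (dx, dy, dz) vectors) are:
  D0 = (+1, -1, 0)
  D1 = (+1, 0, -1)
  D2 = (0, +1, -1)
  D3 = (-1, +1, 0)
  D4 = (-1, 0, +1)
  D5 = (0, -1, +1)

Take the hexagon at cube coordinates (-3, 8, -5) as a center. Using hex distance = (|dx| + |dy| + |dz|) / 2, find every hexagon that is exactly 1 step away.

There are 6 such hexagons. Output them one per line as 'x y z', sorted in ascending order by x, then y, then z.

Answer: -4 8 -4
-4 9 -5
-3 7 -4
-3 9 -6
-2 7 -5
-2 8 -6

Derivation:
Walk ring at distance 1 from (-3, 8, -5):
Start at center + D4*1 = (-4, 8, -4)
  hex 0: (-4, 8, -4)
  hex 1: (-3, 7, -4)
  hex 2: (-2, 7, -5)
  hex 3: (-2, 8, -6)
  hex 4: (-3, 9, -6)
  hex 5: (-4, 9, -5)
Sorted: 6 hexes.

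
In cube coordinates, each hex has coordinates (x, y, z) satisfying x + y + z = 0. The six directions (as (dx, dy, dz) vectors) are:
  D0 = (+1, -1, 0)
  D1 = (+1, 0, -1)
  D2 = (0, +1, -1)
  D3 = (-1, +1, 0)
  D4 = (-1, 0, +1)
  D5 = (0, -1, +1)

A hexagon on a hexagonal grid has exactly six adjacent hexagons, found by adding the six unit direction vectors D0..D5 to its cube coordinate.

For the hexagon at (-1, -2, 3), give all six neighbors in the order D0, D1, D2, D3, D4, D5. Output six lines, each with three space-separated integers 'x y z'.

Answer: 0 -3 3
0 -2 2
-1 -1 2
-2 -1 3
-2 -2 4
-1 -3 4

Derivation:
Center: (-1, -2, 3). Add each direction:
  D0: (-1, -2, 3) + (1, -1, 0) = (0, -3, 3)
  D1: (-1, -2, 3) + (1, 0, -1) = (0, -2, 2)
  D2: (-1, -2, 3) + (0, 1, -1) = (-1, -1, 2)
  D3: (-1, -2, 3) + (-1, 1, 0) = (-2, -1, 3)
  D4: (-1, -2, 3) + (-1, 0, 1) = (-2, -2, 4)
  D5: (-1, -2, 3) + (0, -1, 1) = (-1, -3, 4)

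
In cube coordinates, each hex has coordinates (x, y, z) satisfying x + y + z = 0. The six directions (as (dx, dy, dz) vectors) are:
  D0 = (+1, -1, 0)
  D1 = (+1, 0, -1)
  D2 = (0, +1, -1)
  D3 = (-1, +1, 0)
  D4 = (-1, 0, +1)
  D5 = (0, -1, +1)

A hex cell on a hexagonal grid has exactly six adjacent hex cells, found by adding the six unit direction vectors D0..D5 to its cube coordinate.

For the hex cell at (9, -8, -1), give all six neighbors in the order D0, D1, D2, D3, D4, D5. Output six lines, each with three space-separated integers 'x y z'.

Answer: 10 -9 -1
10 -8 -2
9 -7 -2
8 -7 -1
8 -8 0
9 -9 0

Derivation:
Center: (9, -8, -1). Add each direction:
  D0: (9, -8, -1) + (1, -1, 0) = (10, -9, -1)
  D1: (9, -8, -1) + (1, 0, -1) = (10, -8, -2)
  D2: (9, -8, -1) + (0, 1, -1) = (9, -7, -2)
  D3: (9, -8, -1) + (-1, 1, 0) = (8, -7, -1)
  D4: (9, -8, -1) + (-1, 0, 1) = (8, -8, 0)
  D5: (9, -8, -1) + (0, -1, 1) = (9, -9, 0)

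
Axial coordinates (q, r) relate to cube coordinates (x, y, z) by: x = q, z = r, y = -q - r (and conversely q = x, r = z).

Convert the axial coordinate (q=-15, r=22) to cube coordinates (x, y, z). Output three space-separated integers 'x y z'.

Answer: -15 -7 22

Derivation:
x = q = -15
z = r = 22
y = -x - z = -(-15) - (22) = -7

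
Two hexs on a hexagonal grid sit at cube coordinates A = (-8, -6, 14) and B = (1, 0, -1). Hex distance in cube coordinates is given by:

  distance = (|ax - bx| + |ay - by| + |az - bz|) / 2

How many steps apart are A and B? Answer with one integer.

|ax - bx| = |-8 - 1| = 9
|ay - by| = |-6 - 0| = 6
|az - bz| = |14 - (-1)| = 15
distance = (9 + 6 + 15) / 2 = 30 / 2 = 15

Answer: 15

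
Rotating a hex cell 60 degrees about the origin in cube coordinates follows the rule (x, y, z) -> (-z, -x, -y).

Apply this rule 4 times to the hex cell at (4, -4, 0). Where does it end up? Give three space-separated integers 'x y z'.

Start: (4, -4, 0)
Step 1: (4, -4, 0) -> (-(0), -(4), -(-4)) = (0, -4, 4)
Step 2: (0, -4, 4) -> (-(4), -(0), -(-4)) = (-4, 0, 4)
Step 3: (-4, 0, 4) -> (-(4), -(-4), -(0)) = (-4, 4, 0)
Step 4: (-4, 4, 0) -> (-(0), -(-4), -(4)) = (0, 4, -4)

Answer: 0 4 -4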